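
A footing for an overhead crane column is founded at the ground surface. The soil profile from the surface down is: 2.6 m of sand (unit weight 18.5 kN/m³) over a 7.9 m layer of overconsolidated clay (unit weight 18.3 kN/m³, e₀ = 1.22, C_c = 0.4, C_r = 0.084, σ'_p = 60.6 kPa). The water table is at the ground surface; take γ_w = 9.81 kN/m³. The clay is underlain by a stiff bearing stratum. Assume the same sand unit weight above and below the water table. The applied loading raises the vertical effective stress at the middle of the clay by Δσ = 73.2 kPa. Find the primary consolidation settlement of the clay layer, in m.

Mid-depth of clay below the ground surface: z = 2.6 + 7.9/2 = 6.55 m.
Total vertical stress at mid-clay: σ_v = 18.5×2.6 + 18.3×3.95 = 120.39 kPa.
Pore pressure: u = 9.81×(6.55 − 0) = 64.255 kPa.
Initial effective stress: σ'_0 = σ_v − u = 120.39 − 64.255 = 56.135 kPa.
Final effective stress: σ'_f = 56.135 + 73.2 = 129.34 kPa.
σ'_f = 129.34 > σ'_p = 60.6 kPa, so the stress path crosses the preconsolidation pressure — recompression up to σ'_p, then virgin compression beyond:
S_c = H/(1+e₀)·[C_r·log₁₀(σ'_p/σ'_0) + C_c·log₁₀(σ'_f/σ'_p)]
    = 7.9/2.22 × [0.084×log₁₀(60.6/56.135) + 0.4×log₁₀(129.34/60.6)]
    = 3.5586 × [0.0027921 + 0.1317] = 0.4786 m

S_c ≈ 0.479 m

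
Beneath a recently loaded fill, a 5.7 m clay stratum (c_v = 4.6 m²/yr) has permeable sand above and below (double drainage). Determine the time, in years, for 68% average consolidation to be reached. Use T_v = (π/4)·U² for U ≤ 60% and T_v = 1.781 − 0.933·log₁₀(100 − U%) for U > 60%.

t ≈ 0.665 years

Drainage path length: H_d = H/2 = 2.85 m (double drainage).
U > 60%: T_v = 1.781 − 0.933·log₁₀(100 − 68) = 0.3767.
t = T_v·H_d²/c_v = 0.3767×2.85²/4.6 = 0.6652 years.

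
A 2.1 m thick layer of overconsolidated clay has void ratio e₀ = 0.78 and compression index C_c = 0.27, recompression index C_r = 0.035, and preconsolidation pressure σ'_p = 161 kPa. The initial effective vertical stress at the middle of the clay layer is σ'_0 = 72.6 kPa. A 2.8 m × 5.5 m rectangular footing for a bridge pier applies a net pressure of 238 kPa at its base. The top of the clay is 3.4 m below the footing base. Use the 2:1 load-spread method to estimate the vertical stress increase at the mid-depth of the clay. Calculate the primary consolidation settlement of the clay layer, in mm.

Mid-depth of clay below the footing base: z = 3.4 + 2.1/2 = 4.45 m.
Stress increase at mid-clay by the 2:1 spreading method:
Δσ = qBL/((B+z)(L+z)) = 238×2.8×5.5/((2.8+4.45)(5.5+4.45)) = 50.809 kPa
Final effective stress: σ'_f = 72.6 + 50.809 = 123.41 kPa.
σ'_f = 123.41 ≤ σ'_p = 161 kPa, so the clay remains overconsolidated and only the recompression index applies:
S_c = C_r·H/(1+e₀)·log₁₀(σ'_f/σ'_0) = 0.035×2.1/1.78×log₁₀(123.41/72.6)
    = 0.041293 × 0.23041 = 0.009514 m

S_c ≈ 9.51 mm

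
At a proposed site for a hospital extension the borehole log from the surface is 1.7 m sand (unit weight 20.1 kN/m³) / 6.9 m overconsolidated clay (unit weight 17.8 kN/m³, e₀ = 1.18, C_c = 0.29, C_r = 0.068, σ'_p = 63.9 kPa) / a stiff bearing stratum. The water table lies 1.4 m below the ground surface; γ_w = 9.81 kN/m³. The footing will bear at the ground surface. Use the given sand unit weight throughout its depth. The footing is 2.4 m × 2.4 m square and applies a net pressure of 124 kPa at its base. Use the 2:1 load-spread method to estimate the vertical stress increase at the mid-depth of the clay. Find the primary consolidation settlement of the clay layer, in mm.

Mid-depth of clay below the ground surface: z = 1.7 + 6.9/2 = 5.15 m.
Total vertical stress at mid-clay: σ_v = 20.1×1.7 + 17.8×3.45 = 95.58 kPa.
Pore pressure: u = 9.81×(5.15 − 1.4) = 36.788 kPa.
Initial effective stress: σ'_0 = σ_v − u = 95.58 − 36.788 = 58.792 kPa.
Stress increase at mid-clay by the 2:1 spreading method:
Δσ = qBL/((B+z)(L+z)) = 124×2.4×2.4/((2.4+5.15)(2.4+5.15)) = 12.53 kPa
Final effective stress: σ'_f = 58.792 + 12.53 = 71.322 kPa.
σ'_f = 71.322 > σ'_p = 63.9 kPa, so the stress path crosses the preconsolidation pressure — recompression up to σ'_p, then virgin compression beyond:
S_c = H/(1+e₀)·[C_r·log₁₀(σ'_p/σ'_0) + C_c·log₁₀(σ'_f/σ'_p)]
    = 6.9/2.18 × [0.068×log₁₀(63.9/58.792) + 0.29×log₁₀(71.322/63.9)]
    = 3.1651 × [0.0024604 + 0.01384] = 0.05159 m

S_c ≈ 51.6 mm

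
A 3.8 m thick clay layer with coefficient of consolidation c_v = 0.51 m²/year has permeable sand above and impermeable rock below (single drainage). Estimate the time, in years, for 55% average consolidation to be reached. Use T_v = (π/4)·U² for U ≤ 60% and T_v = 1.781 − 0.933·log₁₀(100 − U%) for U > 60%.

t ≈ 6.73 years

Drainage path length: H_d = H = 3.8 m (single drainage).
U ≤ 60%: T_v = (π/4)·U² = (π/4)×0.55² = 0.23758.
t = T_v·H_d²/c_v = 0.23758×3.8²/0.51 = 6.727 years.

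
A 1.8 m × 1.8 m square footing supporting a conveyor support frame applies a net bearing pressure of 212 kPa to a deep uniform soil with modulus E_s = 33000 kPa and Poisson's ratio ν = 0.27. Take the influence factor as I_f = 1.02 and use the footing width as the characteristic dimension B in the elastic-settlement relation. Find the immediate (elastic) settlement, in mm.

Immediate (elastic) settlement: S_e = q·B·(1−ν²)/E_s · I_f.
S_e = 212 × 1.8 × (1 − 0.27²) / 33000 × 1.02
    = 212 × 1.8 × 0.9271 / 33000 × 1.02
    = 0.01094 m = 10.94 mm

S_e ≈ 10.9 mm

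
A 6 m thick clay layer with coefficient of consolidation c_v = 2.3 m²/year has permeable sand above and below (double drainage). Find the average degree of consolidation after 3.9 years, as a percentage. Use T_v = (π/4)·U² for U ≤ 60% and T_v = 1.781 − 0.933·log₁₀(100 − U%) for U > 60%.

U ≈ 93.1 %

Drainage path length: H_d = H/2 = 3 m (double drainage).
T_v = c_v·t/H_d² = 2.3×3.9/3² = 0.99667.
T_v = 0.99667 corresponds to the U > 60% branch:
U = 1 − 10^((1.781 − T_v)/0.933)/100 = 0.9307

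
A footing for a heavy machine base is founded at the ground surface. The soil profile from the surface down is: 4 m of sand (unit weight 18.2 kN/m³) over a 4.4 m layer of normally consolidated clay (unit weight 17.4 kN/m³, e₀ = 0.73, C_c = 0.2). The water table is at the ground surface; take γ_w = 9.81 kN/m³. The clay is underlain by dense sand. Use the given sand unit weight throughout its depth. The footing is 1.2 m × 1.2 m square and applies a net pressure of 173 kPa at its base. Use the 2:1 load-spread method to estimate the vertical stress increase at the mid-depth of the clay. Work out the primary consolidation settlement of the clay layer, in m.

Mid-depth of clay below the ground surface: z = 4 + 4.4/2 = 6.2 m.
Total vertical stress at mid-clay: σ_v = 18.2×4 + 17.4×2.2 = 111.08 kPa.
Pore pressure: u = 9.81×(6.2 − 0) = 60.822 kPa.
Initial effective stress: σ'_0 = σ_v − u = 111.08 − 60.822 = 50.258 kPa.
Stress increase at mid-clay by the 2:1 spreading method:
Δσ = qBL/((B+z)(L+z)) = 173×1.2×1.2/((1.2+6.2)(1.2+6.2)) = 4.5493 kPa
Final effective stress: σ'_f = σ'_0 + Δσ = 50.258 + 4.5493 = 54.807 kPa.
Normally consolidated clay, so the full stress increment lies on the virgin compression line:
S_c = C_c·H/(1+e₀)·log₁₀(σ'_f/σ'_0) = 0.2×4.4/(1+0.73)×log₁₀(54.807/50.258)
    = 0.50867 × 0.037631 = 0.01914 m

S_c ≈ 0.0191 m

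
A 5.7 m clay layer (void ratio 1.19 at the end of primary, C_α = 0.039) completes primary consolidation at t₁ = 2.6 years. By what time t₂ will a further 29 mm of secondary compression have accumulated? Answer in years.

t₂ ≈ 5.02 years

S_s = C_α·H/(1+e_p)·log₁₀(t₂/t₁) ⇒ log₁₀(t₂/t₁) = S_s·(1+e_p)/(C_α·H).
log₁₀(t₂/t₁) = 0.029 × (1+1.19) / (0.039×5.7) = 0.2857
t₂ = t₁ × 10^0.2857 = 2.6 × 1.931 = 5.02 years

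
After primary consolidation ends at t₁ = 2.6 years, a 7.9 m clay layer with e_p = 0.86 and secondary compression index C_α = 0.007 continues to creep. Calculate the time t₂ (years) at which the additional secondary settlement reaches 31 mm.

S_s = C_α·H/(1+e_p)·log₁₀(t₂/t₁) ⇒ log₁₀(t₂/t₁) = S_s·(1+e_p)/(C_α·H).
log₁₀(t₂/t₁) = 0.031 × (1+0.86) / (0.007×7.9) = 1.043
t₂ = t₁ × 10^1.043 = 2.6 × 11.03 = 28.68 years

t₂ ≈ 28.7 years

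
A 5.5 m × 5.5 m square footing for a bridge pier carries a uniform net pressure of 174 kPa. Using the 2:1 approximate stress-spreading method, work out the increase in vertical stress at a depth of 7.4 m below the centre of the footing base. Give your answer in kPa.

By the 2:1 method the load spreads at 1 horizontal : 2 vertical, so at depth z the loaded area has grown by z in each plan dimension:
Δσ = qBL/((B+z)(L+z)) = 174×5.5×5.5/((5.5+7.4)(5.5+7.4)) = 31.63 kPa

Δσ_z ≈ 31.6 kPa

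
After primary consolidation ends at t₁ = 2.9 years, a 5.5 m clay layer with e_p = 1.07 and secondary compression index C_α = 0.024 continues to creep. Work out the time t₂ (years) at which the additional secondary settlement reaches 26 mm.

S_s = C_α·H/(1+e_p)·log₁₀(t₂/t₁) ⇒ log₁₀(t₂/t₁) = S_s·(1+e_p)/(C_α·H).
log₁₀(t₂/t₁) = 0.026 × (1+1.07) / (0.024×5.5) = 0.4077
t₂ = t₁ × 10^0.4077 = 2.9 × 2.557 = 7.415 years

t₂ ≈ 7.42 years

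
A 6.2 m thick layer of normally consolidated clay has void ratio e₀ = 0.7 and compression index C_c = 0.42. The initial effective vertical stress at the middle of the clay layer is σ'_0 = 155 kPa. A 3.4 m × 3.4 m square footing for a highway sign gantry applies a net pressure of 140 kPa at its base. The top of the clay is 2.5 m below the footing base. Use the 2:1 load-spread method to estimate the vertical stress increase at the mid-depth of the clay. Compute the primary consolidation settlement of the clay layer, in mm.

S_c ≈ 80.7 mm

Mid-depth of clay below the footing base: z = 2.5 + 6.2/2 = 5.6 m.
Stress increase at mid-clay by the 2:1 spreading method:
Δσ = qBL/((B+z)(L+z)) = 140×3.4×3.4/((3.4+5.6)(3.4+5.6)) = 19.98 kPa
Final effective stress: σ'_f = σ'_0 + Δσ = 155 + 19.98 = 174.98 kPa.
Normally consolidated clay, so the full stress increment lies on the virgin compression line:
S_c = C_c·H/(1+e₀)·log₁₀(σ'_f/σ'_0) = 0.42×6.2/(1+0.7)×log₁₀(174.98/155)
    = 1.5318 × 0.052657 = 0.08066 m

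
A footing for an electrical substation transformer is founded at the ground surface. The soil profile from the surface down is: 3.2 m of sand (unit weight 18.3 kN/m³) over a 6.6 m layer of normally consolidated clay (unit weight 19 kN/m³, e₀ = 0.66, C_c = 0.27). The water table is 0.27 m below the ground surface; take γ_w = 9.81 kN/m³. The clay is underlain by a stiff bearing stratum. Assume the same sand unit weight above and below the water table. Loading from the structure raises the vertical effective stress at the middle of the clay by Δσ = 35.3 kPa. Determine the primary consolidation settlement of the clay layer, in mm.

S_c ≈ 215 mm

Mid-depth of clay below the ground surface: z = 3.2 + 6.6/2 = 6.5 m.
Total vertical stress at mid-clay: σ_v = 18.3×3.2 + 19×3.3 = 121.26 kPa.
Pore pressure: u = 9.81×(6.5 − 0.27) = 61.116 kPa.
Initial effective stress: σ'_0 = σ_v − u = 121.26 − 61.116 = 60.144 kPa.
Final effective stress: σ'_f = σ'_0 + Δσ = 60.144 + 35.3 = 95.444 kPa.
Normally consolidated clay, so the full stress increment lies on the virgin compression line:
S_c = C_c·H/(1+e₀)·log₁₀(σ'_f/σ'_0) = 0.27×6.6/(1+0.66)×log₁₀(95.444/60.144)
    = 1.0735 × 0.20056 = 0.2153 m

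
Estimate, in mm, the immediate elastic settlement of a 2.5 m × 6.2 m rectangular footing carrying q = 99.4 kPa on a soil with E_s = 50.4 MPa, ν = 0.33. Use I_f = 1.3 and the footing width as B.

Immediate (elastic) settlement: S_e = q·B·(1−ν²)/E_s · I_f.
E_s = 50.4 MPa = 50400 kPa.
S_e = 99.4 × 2.5 × (1 − 0.33²) / 50400 × 1.3
    = 99.4 × 2.5 × 0.8911 / 50400 × 1.3
    = 0.005712 m = 5.712 mm

S_e ≈ 5.71 mm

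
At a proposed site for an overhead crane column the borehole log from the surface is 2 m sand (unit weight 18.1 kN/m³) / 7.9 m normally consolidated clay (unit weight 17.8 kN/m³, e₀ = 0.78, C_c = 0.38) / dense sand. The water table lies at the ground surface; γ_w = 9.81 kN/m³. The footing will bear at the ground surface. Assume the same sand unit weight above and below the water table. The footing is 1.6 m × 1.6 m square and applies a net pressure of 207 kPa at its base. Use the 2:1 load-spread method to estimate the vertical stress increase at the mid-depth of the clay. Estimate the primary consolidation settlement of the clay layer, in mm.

S_c ≈ 129 mm

Mid-depth of clay below the ground surface: z = 2 + 7.9/2 = 5.95 m.
Total vertical stress at mid-clay: σ_v = 18.1×2 + 17.8×3.95 = 106.51 kPa.
Pore pressure: u = 9.81×(5.95 − 0) = 58.37 kPa.
Initial effective stress: σ'_0 = σ_v − u = 106.51 − 58.37 = 48.14 kPa.
Stress increase at mid-clay by the 2:1 spreading method:
Δσ = qBL/((B+z)(L+z)) = 207×1.6×1.6/((1.6+5.95)(1.6+5.95)) = 9.2964 kPa
Final effective stress: σ'_f = σ'_0 + Δσ = 48.14 + 9.2964 = 57.436 kPa.
Normally consolidated clay, so the full stress increment lies on the virgin compression line:
S_c = C_c·H/(1+e₀)·log₁₀(σ'_f/σ'_0) = 0.38×7.9/(1+0.78)×log₁₀(57.436/48.14)
    = 1.6865 × 0.076678 = 0.1293 m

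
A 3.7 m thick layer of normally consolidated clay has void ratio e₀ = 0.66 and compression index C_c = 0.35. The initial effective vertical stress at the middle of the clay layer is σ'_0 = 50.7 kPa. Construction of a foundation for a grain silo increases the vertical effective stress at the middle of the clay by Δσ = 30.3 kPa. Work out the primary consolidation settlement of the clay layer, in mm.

S_c ≈ 159 mm

Final effective stress: σ'_f = σ'_0 + Δσ = 50.7 + 30.3 = 81 kPa.
Normally consolidated clay, so the full stress increment lies on the virgin compression line:
S_c = C_c·H/(1+e₀)·log₁₀(σ'_f/σ'_0) = 0.35×3.7/(1+0.66)×log₁₀(81/50.7)
    = 0.78012 × 0.20348 = 0.1587 m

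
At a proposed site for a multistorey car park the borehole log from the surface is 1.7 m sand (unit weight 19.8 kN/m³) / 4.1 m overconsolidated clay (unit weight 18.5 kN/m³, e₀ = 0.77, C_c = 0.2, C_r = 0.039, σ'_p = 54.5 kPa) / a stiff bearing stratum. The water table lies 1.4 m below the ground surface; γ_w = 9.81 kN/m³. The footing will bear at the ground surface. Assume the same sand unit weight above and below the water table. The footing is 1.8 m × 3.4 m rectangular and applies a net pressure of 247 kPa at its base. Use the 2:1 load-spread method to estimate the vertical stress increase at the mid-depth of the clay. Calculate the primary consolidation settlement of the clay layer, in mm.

S_c ≈ 97.8 mm

Mid-depth of clay below the ground surface: z = 1.7 + 4.1/2 = 3.75 m.
Total vertical stress at mid-clay: σ_v = 19.8×1.7 + 18.5×2.05 = 71.585 kPa.
Pore pressure: u = 9.81×(3.75 − 1.4) = 23.054 kPa.
Initial effective stress: σ'_0 = σ_v − u = 71.585 − 23.054 = 48.531 kPa.
Stress increase at mid-clay by the 2:1 spreading method:
Δσ = qBL/((B+z)(L+z)) = 247×1.8×3.4/((1.8+3.75)(3.4+3.75)) = 38.093 kPa
Final effective stress: σ'_f = 48.531 + 38.093 = 86.624 kPa.
σ'_f = 86.624 > σ'_p = 54.5 kPa, so the stress path crosses the preconsolidation pressure — recompression up to σ'_p, then virgin compression beyond:
S_c = H/(1+e₀)·[C_r·log₁₀(σ'_p/σ'_0) + C_c·log₁₀(σ'_f/σ'_p)]
    = 4.1/1.77 × [0.039×log₁₀(54.5/48.531) + 0.2×log₁₀(86.624/54.5)]
    = 2.3164 × [0.0019647 + 0.040248] = 0.09778 m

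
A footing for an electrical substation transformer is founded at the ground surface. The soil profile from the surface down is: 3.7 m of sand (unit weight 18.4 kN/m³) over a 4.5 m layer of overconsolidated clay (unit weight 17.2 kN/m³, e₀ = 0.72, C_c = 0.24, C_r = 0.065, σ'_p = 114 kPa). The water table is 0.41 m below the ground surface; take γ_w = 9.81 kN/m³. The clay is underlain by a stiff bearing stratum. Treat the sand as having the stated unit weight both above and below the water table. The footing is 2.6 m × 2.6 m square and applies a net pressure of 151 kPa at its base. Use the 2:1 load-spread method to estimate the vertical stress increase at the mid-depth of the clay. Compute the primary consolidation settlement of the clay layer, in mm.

Mid-depth of clay below the ground surface: z = 3.7 + 4.5/2 = 5.95 m.
Total vertical stress at mid-clay: σ_v = 18.4×3.7 + 17.2×2.25 = 106.78 kPa.
Pore pressure: u = 9.81×(5.95 − 0.41) = 54.347 kPa.
Initial effective stress: σ'_0 = σ_v − u = 106.78 − 54.347 = 52.433 kPa.
Stress increase at mid-clay by the 2:1 spreading method:
Δσ = qBL/((B+z)(L+z)) = 151×2.6×2.6/((2.6+5.95)(2.6+5.95)) = 13.963 kPa
Final effective stress: σ'_f = 52.433 + 13.963 = 66.396 kPa.
σ'_f = 66.396 ≤ σ'_p = 114 kPa, so the clay remains overconsolidated and only the recompression index applies:
S_c = C_r·H/(1+e₀)·log₁₀(σ'_f/σ'_0) = 0.065×4.5/1.72×log₁₀(66.396/52.433)
    = 0.17006 × 0.10254 = 0.01744 m

S_c ≈ 17.4 mm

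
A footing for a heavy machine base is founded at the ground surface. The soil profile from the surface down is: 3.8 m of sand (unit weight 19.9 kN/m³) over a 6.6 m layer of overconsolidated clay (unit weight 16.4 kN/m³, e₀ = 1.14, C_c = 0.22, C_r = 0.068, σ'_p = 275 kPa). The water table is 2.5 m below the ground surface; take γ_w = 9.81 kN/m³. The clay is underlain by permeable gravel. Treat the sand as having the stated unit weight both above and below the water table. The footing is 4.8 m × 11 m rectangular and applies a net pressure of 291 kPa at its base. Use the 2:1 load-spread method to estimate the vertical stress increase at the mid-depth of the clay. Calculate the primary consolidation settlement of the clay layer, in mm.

S_c ≈ 55.7 mm

Mid-depth of clay below the ground surface: z = 3.8 + 6.6/2 = 7.1 m.
Total vertical stress at mid-clay: σ_v = 19.9×3.8 + 16.4×3.3 = 129.74 kPa.
Pore pressure: u = 9.81×(7.1 − 2.5) = 45.126 kPa.
Initial effective stress: σ'_0 = σ_v − u = 129.74 − 45.126 = 84.614 kPa.
Stress increase at mid-clay by the 2:1 spreading method:
Δσ = qBL/((B+z)(L+z)) = 291×4.8×11/((4.8+7.1)(11+7.1)) = 71.335 kPa
Final effective stress: σ'_f = 84.614 + 71.335 = 155.95 kPa.
σ'_f = 155.95 ≤ σ'_p = 275 kPa, so the clay remains overconsolidated and only the recompression index applies:
S_c = C_r·H/(1+e₀)·log₁₀(σ'_f/σ'_0) = 0.068×6.6/2.14×log₁₀(155.95/84.614)
    = 0.20972 × 0.26554 = 0.05569 m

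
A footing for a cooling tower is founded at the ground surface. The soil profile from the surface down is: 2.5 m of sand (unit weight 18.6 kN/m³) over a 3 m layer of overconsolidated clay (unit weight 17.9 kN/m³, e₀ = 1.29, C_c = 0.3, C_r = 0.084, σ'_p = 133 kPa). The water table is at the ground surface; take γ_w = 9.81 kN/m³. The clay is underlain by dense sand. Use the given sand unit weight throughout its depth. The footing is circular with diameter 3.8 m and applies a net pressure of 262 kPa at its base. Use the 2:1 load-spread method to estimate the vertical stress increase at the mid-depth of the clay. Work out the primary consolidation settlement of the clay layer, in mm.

Mid-depth of clay below the ground surface: z = 2.5 + 3/2 = 4 m.
Total vertical stress at mid-clay: σ_v = 18.6×2.5 + 17.9×1.5 = 73.35 kPa.
Pore pressure: u = 9.81×(4 − 0) = 39.24 kPa.
Initial effective stress: σ'_0 = σ_v − u = 73.35 − 39.24 = 34.11 kPa.
Stress increase at mid-clay by the 2:1 spreading method:
Δσ ≈ qD²/(D+z)² = 262×3.8²/(3.8+4)² = 62.184 kPa
Final effective stress: σ'_f = 34.11 + 62.184 = 96.294 kPa.
σ'_f = 96.294 ≤ σ'_p = 133 kPa, so the clay remains overconsolidated and only the recompression index applies:
S_c = C_r·H/(1+e₀)·log₁₀(σ'_f/σ'_0) = 0.084×3/2.29×log₁₀(96.294/34.11)
    = 0.11004 × 0.45072 = 0.0496 m

S_c ≈ 49.6 mm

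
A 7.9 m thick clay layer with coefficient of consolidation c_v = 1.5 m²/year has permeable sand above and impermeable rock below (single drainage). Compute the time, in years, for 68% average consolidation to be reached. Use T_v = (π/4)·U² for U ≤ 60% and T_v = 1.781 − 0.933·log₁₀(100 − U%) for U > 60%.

Drainage path length: H_d = H = 7.9 m (single drainage).
U > 60%: T_v = 1.781 − 0.933·log₁₀(100 − 68) = 0.3767.
t = T_v·H_d²/c_v = 0.3767×7.9²/1.5 = 15.67 years.

t ≈ 15.7 years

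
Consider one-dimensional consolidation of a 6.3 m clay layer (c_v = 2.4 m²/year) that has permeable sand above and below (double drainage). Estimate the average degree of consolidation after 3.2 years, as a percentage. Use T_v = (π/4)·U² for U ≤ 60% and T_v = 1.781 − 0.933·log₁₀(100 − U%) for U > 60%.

U ≈ 88 %

Drainage path length: H_d = H/2 = 3.15 m (double drainage).
T_v = c_v·t/H_d² = 2.4×3.2/3.15² = 0.774.
T_v = 0.774 corresponds to the U > 60% branch:
U = 1 − 10^((1.781 − T_v)/0.933)/100 = 0.88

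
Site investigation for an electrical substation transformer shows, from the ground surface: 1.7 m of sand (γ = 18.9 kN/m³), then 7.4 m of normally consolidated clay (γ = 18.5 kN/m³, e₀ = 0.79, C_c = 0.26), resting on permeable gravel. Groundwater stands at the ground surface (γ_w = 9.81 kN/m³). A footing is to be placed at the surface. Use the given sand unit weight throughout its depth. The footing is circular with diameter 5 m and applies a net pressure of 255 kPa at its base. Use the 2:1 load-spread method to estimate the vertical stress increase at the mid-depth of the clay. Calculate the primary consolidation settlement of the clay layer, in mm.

Mid-depth of clay below the ground surface: z = 1.7 + 7.4/2 = 5.4 m.
Total vertical stress at mid-clay: σ_v = 18.9×1.7 + 18.5×3.7 = 100.58 kPa.
Pore pressure: u = 9.81×(5.4 − 0) = 52.974 kPa.
Initial effective stress: σ'_0 = σ_v − u = 100.58 − 52.974 = 47.606 kPa.
Stress increase at mid-clay by the 2:1 spreading method:
Δσ ≈ qD²/(D+z)² = 255×5²/(5+5.4)² = 58.94 kPa
Final effective stress: σ'_f = σ'_0 + Δσ = 47.606 + 58.94 = 106.55 kPa.
Normally consolidated clay, so the full stress increment lies on the virgin compression line:
S_c = C_c·H/(1+e₀)·log₁₀(σ'_f/σ'_0) = 0.26×7.4/(1+0.79)×log₁₀(106.55/47.606)
    = 1.0749 × 0.34989 = 0.3761 m

S_c ≈ 376 mm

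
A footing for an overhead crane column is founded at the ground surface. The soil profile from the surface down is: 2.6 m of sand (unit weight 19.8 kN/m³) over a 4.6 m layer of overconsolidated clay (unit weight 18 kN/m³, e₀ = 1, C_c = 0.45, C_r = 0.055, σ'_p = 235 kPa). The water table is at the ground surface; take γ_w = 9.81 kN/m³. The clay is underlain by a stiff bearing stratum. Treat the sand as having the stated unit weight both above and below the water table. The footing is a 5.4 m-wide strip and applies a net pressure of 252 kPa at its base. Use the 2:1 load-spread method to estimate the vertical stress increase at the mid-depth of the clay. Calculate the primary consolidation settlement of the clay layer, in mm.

Mid-depth of clay below the ground surface: z = 2.6 + 4.6/2 = 4.9 m.
Total vertical stress at mid-clay: σ_v = 19.8×2.6 + 18×2.3 = 92.88 kPa.
Pore pressure: u = 9.81×(4.9 − 0) = 48.069 kPa.
Initial effective stress: σ'_0 = σ_v − u = 92.88 − 48.069 = 44.811 kPa.
Stress increase at mid-clay by the 2:1 spreading method:
Δσ = qB/(B+z) = 252×5.4/(5.4+4.9) = 132.12 kPa
Final effective stress: σ'_f = 44.811 + 132.12 = 176.93 kPa.
σ'_f = 176.93 ≤ σ'_p = 235 kPa, so the clay remains overconsolidated and only the recompression index applies:
S_c = C_r·H/(1+e₀)·log₁₀(σ'_f/σ'_0) = 0.055×4.6/2×log₁₀(176.93/44.811)
    = 0.1265 × 0.59642 = 0.07545 m

S_c ≈ 75.4 mm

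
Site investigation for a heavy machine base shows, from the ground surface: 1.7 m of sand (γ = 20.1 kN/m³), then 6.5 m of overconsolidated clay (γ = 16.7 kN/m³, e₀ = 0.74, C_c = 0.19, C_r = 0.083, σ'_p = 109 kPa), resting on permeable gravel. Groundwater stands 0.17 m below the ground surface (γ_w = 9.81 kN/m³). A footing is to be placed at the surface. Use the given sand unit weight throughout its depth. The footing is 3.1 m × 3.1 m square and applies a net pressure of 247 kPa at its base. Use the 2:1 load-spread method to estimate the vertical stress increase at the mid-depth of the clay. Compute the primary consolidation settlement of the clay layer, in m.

Mid-depth of clay below the ground surface: z = 1.7 + 6.5/2 = 4.95 m.
Total vertical stress at mid-clay: σ_v = 20.1×1.7 + 16.7×3.25 = 88.445 kPa.
Pore pressure: u = 9.81×(4.95 − 0.17) = 46.892 kPa.
Initial effective stress: σ'_0 = σ_v − u = 88.445 − 46.892 = 41.553 kPa.
Stress increase at mid-clay by the 2:1 spreading method:
Δσ = qBL/((B+z)(L+z)) = 247×3.1×3.1/((3.1+4.95)(3.1+4.95)) = 36.629 kPa
Final effective stress: σ'_f = 41.553 + 36.629 = 78.182 kPa.
σ'_f = 78.182 ≤ σ'_p = 109 kPa, so the clay remains overconsolidated and only the recompression index applies:
S_c = C_r·H/(1+e₀)·log₁₀(σ'_f/σ'_0) = 0.083×6.5/1.74×log₁₀(78.182/41.553)
    = 0.31005 × 0.2745 = 0.08511 m

S_c ≈ 0.0851 m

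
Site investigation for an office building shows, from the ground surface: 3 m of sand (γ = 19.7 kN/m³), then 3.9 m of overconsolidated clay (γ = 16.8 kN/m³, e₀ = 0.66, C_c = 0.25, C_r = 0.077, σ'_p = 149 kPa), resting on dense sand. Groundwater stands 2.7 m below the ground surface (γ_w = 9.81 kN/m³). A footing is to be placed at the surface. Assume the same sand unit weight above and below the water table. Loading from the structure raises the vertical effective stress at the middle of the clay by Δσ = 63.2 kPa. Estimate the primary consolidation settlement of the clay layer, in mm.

S_c ≈ 50.7 mm

Mid-depth of clay below the ground surface: z = 3 + 3.9/2 = 4.95 m.
Total vertical stress at mid-clay: σ_v = 19.7×3 + 16.8×1.95 = 91.86 kPa.
Pore pressure: u = 9.81×(4.95 − 2.7) = 22.073 kPa.
Initial effective stress: σ'_0 = σ_v − u = 91.86 − 22.073 = 69.787 kPa.
Final effective stress: σ'_f = 69.787 + 63.2 = 132.99 kPa.
σ'_f = 132.99 ≤ σ'_p = 149 kPa, so the clay remains overconsolidated and only the recompression index applies:
S_c = C_r·H/(1+e₀)·log₁₀(σ'_f/σ'_0) = 0.077×3.9/1.66×log₁₀(132.99/69.787)
    = 0.1809 × 0.28004 = 0.05066 m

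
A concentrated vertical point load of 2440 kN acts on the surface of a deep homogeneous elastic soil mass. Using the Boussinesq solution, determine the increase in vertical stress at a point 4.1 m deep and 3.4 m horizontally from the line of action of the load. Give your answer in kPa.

Δσ_z ≈ 18.7 kPa

Boussinesq vertical stress below a point load on an elastic half-space:
Δσ_z = 3P/(2πz²) · [1 + (r/z)²]^(−5/2)
r/z = 3.4/4.1 = 0.82927; [1+(r/z)²]^(−5/2) = 0.27025.
Δσ_z = 3×2440/(2π×4.1²) × 0.27025 = 69.305 × 0.27025 = 18.73 kPa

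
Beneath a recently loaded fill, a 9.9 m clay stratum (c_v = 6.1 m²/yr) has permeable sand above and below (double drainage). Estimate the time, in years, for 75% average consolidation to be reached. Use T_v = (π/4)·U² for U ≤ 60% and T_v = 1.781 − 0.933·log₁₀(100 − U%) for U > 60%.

Drainage path length: H_d = H/2 = 4.95 m (double drainage).
U > 60%: T_v = 1.781 − 0.933·log₁₀(100 − 75) = 0.47672.
t = T_v·H_d²/c_v = 0.47672×4.95²/6.1 = 1.915 years.

t ≈ 1.91 years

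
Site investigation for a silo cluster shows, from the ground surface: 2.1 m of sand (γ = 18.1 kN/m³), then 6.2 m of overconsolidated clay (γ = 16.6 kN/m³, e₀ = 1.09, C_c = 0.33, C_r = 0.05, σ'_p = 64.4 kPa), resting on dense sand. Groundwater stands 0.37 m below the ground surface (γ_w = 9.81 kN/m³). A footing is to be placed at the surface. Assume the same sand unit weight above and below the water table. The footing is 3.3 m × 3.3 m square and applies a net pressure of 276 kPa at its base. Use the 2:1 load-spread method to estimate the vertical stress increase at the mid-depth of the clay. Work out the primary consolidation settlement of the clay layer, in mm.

Mid-depth of clay below the ground surface: z = 2.1 + 6.2/2 = 5.2 m.
Total vertical stress at mid-clay: σ_v = 18.1×2.1 + 16.6×3.1 = 89.47 kPa.
Pore pressure: u = 9.81×(5.2 − 0.37) = 47.382 kPa.
Initial effective stress: σ'_0 = σ_v − u = 89.47 − 47.382 = 42.088 kPa.
Stress increase at mid-clay by the 2:1 spreading method:
Δσ = qBL/((B+z)(L+z)) = 276×3.3×3.3/((3.3+5.2)(3.3+5.2)) = 41.601 kPa
Final effective stress: σ'_f = 42.088 + 41.601 = 83.689 kPa.
σ'_f = 83.689 > σ'_p = 64.4 kPa, so the stress path crosses the preconsolidation pressure — recompression up to σ'_p, then virgin compression beyond:
S_c = H/(1+e₀)·[C_r·log₁₀(σ'_p/σ'_0) + C_c·log₁₀(σ'_f/σ'_p)]
    = 6.2/2.09 × [0.05×log₁₀(64.4/42.088) + 0.33×log₁₀(83.689/64.4)]
    = 2.9665 × [0.0092364 + 0.037548] = 0.1388 m

S_c ≈ 139 mm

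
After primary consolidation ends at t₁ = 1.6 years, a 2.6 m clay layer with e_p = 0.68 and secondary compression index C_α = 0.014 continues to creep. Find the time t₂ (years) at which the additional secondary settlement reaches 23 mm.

S_s = C_α·H/(1+e_p)·log₁₀(t₂/t₁) ⇒ log₁₀(t₂/t₁) = S_s·(1+e_p)/(C_α·H).
log₁₀(t₂/t₁) = 0.023 × (1+0.68) / (0.014×2.6) = 1.062
t₂ = t₁ × 10^1.062 = 1.6 × 11.52 = 18.44 years

t₂ ≈ 18.4 years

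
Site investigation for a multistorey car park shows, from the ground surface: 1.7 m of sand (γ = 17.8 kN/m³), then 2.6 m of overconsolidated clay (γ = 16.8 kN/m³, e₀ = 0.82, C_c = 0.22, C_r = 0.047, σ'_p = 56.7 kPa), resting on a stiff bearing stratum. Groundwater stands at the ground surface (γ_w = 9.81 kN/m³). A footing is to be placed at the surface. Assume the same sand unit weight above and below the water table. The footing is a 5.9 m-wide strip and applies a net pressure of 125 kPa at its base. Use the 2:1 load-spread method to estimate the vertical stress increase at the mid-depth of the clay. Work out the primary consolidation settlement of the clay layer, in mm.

S_c ≈ 112 mm

Mid-depth of clay below the ground surface: z = 1.7 + 2.6/2 = 3 m.
Total vertical stress at mid-clay: σ_v = 17.8×1.7 + 16.8×1.3 = 52.1 kPa.
Pore pressure: u = 9.81×(3 − 0) = 29.43 kPa.
Initial effective stress: σ'_0 = σ_v − u = 52.1 − 29.43 = 22.67 kPa.
Stress increase at mid-clay by the 2:1 spreading method:
Δσ = qB/(B+z) = 125×5.9/(5.9+3) = 82.865 kPa
Final effective stress: σ'_f = 22.67 + 82.865 = 105.53 kPa.
σ'_f = 105.53 > σ'_p = 56.7 kPa, so the stress path crosses the preconsolidation pressure — recompression up to σ'_p, then virgin compression beyond:
S_c = H/(1+e₀)·[C_r·log₁₀(σ'_p/σ'_0) + C_c·log₁₀(σ'_f/σ'_p)]
    = 2.6/1.82 × [0.047×log₁₀(56.7/22.67) + 0.22×log₁₀(105.53/56.7)]
    = 1.4286 × [0.018712 + 0.059354] = 0.1115 m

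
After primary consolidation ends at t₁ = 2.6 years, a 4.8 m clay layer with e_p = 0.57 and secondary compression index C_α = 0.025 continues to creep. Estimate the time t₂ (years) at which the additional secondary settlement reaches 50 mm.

S_s = C_α·H/(1+e_p)·log₁₀(t₂/t₁) ⇒ log₁₀(t₂/t₁) = S_s·(1+e_p)/(C_α·H).
log₁₀(t₂/t₁) = 0.05 × (1+0.57) / (0.025×4.8) = 0.6542
t₂ = t₁ × 10^0.6542 = 2.6 × 4.51 = 11.73 years

t₂ ≈ 11.7 years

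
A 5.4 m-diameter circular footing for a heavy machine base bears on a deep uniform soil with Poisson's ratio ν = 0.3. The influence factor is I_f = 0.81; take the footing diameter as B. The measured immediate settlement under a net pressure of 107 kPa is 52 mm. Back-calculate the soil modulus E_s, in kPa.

S_e = q·B·(1−ν²)/E_s · I_f  ⇒  E_s = q·B·(1−ν²)·I_f / S_e.
E_s = 107 × 5.4 × 0.91 × 0.81 / 0.052 = 8190 kPa

E_s ≈ 8190 kPa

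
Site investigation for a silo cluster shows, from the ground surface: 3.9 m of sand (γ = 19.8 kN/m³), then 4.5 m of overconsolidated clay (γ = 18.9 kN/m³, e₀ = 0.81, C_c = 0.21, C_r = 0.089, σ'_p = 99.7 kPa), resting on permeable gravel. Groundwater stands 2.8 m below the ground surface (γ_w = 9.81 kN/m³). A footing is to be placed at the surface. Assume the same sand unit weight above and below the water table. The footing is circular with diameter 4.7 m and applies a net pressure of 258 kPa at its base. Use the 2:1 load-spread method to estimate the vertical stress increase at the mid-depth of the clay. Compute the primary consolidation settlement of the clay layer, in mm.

S_c ≈ 82.5 mm

Mid-depth of clay below the ground surface: z = 3.9 + 4.5/2 = 6.15 m.
Total vertical stress at mid-clay: σ_v = 19.8×3.9 + 18.9×2.25 = 119.75 kPa.
Pore pressure: u = 9.81×(6.15 − 2.8) = 32.864 kPa.
Initial effective stress: σ'_0 = σ_v − u = 119.75 − 32.864 = 86.886 kPa.
Stress increase at mid-clay by the 2:1 spreading method:
Δσ ≈ qD²/(D+z)² = 258×4.7²/(4.7+6.15)² = 48.412 kPa
Final effective stress: σ'_f = 86.886 + 48.412 = 135.3 kPa.
σ'_f = 135.3 > σ'_p = 99.7 kPa, so the stress path crosses the preconsolidation pressure — recompression up to σ'_p, then virgin compression beyond:
S_c = H/(1+e₀)·[C_r·log₁₀(σ'_p/σ'_0) + C_c·log₁₀(σ'_f/σ'_p)]
    = 4.5/1.81 × [0.089×log₁₀(99.7/86.886) + 0.21×log₁₀(135.3/99.7)]
    = 2.4862 × [0.0053173 + 0.027847] = 0.08245 m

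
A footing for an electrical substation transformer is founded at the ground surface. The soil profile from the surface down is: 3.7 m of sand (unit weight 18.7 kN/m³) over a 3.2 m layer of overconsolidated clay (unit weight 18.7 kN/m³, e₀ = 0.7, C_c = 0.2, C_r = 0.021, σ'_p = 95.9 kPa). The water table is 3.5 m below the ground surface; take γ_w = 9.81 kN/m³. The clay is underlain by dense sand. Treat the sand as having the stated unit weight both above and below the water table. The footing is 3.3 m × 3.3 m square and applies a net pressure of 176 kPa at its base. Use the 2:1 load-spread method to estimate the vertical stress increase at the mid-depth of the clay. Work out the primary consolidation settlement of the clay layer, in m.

Mid-depth of clay below the ground surface: z = 3.7 + 3.2/2 = 5.3 m.
Total vertical stress at mid-clay: σ_v = 18.7×3.7 + 18.7×1.6 = 99.11 kPa.
Pore pressure: u = 9.81×(5.3 − 3.5) = 17.658 kPa.
Initial effective stress: σ'_0 = σ_v − u = 99.11 − 17.658 = 81.452 kPa.
Stress increase at mid-clay by the 2:1 spreading method:
Δσ = qBL/((B+z)(L+z)) = 176×3.3×3.3/((3.3+5.3)(3.3+5.3)) = 25.915 kPa
Final effective stress: σ'_f = 81.452 + 25.915 = 107.37 kPa.
σ'_f = 107.37 > σ'_p = 95.9 kPa, so the stress path crosses the preconsolidation pressure — recompression up to σ'_p, then virgin compression beyond:
S_c = H/(1+e₀)·[C_r·log₁₀(σ'_p/σ'_0) + C_c·log₁₀(σ'_f/σ'_p)]
    = 3.2/1.7 × [0.021×log₁₀(95.9/81.452) + 0.2×log₁₀(107.37/95.9)]
    = 1.8824 × [0.0014893 + 0.0098129] = 0.02128 m

S_c ≈ 0.0213 m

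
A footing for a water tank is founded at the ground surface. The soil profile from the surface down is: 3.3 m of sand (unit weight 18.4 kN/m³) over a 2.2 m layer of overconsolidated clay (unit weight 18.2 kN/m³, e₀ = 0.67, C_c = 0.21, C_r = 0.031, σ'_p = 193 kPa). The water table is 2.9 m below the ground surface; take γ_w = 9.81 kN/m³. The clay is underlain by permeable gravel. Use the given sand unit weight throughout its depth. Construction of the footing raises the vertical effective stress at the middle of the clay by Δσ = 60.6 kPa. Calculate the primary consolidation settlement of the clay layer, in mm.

S_c ≈ 11.5 mm

Mid-depth of clay below the ground surface: z = 3.3 + 2.2/2 = 4.4 m.
Total vertical stress at mid-clay: σ_v = 18.4×3.3 + 18.2×1.1 = 80.74 kPa.
Pore pressure: u = 9.81×(4.4 − 2.9) = 14.715 kPa.
Initial effective stress: σ'_0 = σ_v − u = 80.74 − 14.715 = 66.025 kPa.
Final effective stress: σ'_f = 66.025 + 60.6 = 126.62 kPa.
σ'_f = 126.62 ≤ σ'_p = 193 kPa, so the clay remains overconsolidated and only the recompression index applies:
S_c = C_r·H/(1+e₀)·log₁₀(σ'_f/σ'_0) = 0.031×2.2/1.67×log₁₀(126.62/66.025)
    = 0.040839 × 0.28279 = 0.01155 m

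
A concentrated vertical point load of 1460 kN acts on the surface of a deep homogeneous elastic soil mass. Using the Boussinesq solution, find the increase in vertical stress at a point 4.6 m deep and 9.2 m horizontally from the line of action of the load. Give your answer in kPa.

Δσ_z ≈ 0.589 kPa

Boussinesq vertical stress below a point load on an elastic half-space:
Δσ_z = 3P/(2πz²) · [1 + (r/z)²]^(−5/2)
r/z = 9.2/4.6 = 2; [1+(r/z)²]^(−5/2) = 0.017889.
Δσ_z = 3×1460/(2π×4.6²) × 0.017889 = 32.944 × 0.017889 = 0.5893 kPa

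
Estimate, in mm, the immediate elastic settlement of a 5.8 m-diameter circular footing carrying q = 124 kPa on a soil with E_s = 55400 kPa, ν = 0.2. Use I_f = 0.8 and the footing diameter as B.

S_e ≈ 9.97 mm

Immediate (elastic) settlement: S_e = q·B·(1−ν²)/E_s · I_f.
S_e = 124 × 5.8 × (1 − 0.2²) / 55400 × 0.8
    = 124 × 5.8 × 0.96 / 55400 × 0.8
    = 0.00997 m = 9.97 mm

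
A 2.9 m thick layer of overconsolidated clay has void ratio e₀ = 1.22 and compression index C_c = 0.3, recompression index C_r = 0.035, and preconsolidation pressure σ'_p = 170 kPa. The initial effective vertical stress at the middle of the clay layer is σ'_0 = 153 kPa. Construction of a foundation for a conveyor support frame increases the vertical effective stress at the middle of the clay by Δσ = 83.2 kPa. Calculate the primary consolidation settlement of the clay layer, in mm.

S_c ≈ 58.1 mm

Final effective stress: σ'_f = 153 + 83.2 = 236.2 kPa.
σ'_f = 236.2 > σ'_p = 170 kPa, so the stress path crosses the preconsolidation pressure — recompression up to σ'_p, then virgin compression beyond:
S_c = H/(1+e₀)·[C_r·log₁₀(σ'_p/σ'_0) + C_c·log₁₀(σ'_f/σ'_p)]
    = 2.9/2.22 × [0.035×log₁₀(170/153) + 0.3×log₁₀(236.2/170)]
    = 1.3063 × [0.0016015 + 0.042849] = 0.05807 m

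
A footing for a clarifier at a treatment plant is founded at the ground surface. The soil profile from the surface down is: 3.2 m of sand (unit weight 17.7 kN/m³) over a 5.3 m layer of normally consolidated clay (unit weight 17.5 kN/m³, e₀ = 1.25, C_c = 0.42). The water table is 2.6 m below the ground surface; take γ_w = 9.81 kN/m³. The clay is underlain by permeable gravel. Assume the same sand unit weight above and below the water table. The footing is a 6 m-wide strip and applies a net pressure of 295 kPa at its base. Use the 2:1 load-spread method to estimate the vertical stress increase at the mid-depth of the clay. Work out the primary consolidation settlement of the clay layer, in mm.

S_c ≈ 486 mm

Mid-depth of clay below the ground surface: z = 3.2 + 5.3/2 = 5.85 m.
Total vertical stress at mid-clay: σ_v = 17.7×3.2 + 17.5×2.65 = 103.02 kPa.
Pore pressure: u = 9.81×(5.85 − 2.6) = 31.883 kPa.
Initial effective stress: σ'_0 = σ_v − u = 103.02 − 31.883 = 71.137 kPa.
Stress increase at mid-clay by the 2:1 spreading method:
Δσ = qB/(B+z) = 295×6/(6+5.85) = 149.37 kPa
Final effective stress: σ'_f = σ'_0 + Δσ = 71.137 + 149.37 = 220.51 kPa.
Normally consolidated clay, so the full stress increment lies on the virgin compression line:
S_c = C_c·H/(1+e₀)·log₁₀(σ'_f/σ'_0) = 0.42×5.3/(1+1.25)×log₁₀(220.51/71.137)
    = 0.98933 × 0.49133 = 0.4861 m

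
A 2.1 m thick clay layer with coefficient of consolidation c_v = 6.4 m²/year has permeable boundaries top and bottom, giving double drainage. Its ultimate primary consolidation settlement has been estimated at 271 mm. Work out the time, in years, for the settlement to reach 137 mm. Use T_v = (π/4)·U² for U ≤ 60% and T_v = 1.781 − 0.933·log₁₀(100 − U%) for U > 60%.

Drainage path length: H_d = H/2 = 1.05 m (double drainage).
U = S(t)/S_ult = 137/271 = 0.5055.
U ≤ 60%: T_v = (π/4)·U² = (π/4)×0.50554² = 0.20072.
t = T_v·H_d²/c_v = 0.20072×1.05²/6.4 = 0.03458 years.

t ≈ 0.0346 years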